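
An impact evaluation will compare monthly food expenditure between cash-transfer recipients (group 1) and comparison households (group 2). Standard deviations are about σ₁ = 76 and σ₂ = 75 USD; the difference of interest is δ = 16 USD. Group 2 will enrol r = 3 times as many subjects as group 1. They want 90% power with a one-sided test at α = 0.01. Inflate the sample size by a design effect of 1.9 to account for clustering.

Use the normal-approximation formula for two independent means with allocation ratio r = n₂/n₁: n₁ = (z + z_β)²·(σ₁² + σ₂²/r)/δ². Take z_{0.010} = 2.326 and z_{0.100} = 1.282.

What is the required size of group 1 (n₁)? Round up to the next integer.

n₁ = 740

n₁ = (z_α + z_β)² · (σ₁² + σ₂²/r) / δ²
   = (2.326 + 1.282)² · (76² + 75²/3) / 16²
   = 13.0177 · (5776 + 1875) / 256
   = 13.0177 · 7651 / 256
   = 389.06
Design effect: 1.9 × 389.06 = 739.20.
Round up → n₁ = 740; n₂ = r·n₁ = 3 × 740 = 2220.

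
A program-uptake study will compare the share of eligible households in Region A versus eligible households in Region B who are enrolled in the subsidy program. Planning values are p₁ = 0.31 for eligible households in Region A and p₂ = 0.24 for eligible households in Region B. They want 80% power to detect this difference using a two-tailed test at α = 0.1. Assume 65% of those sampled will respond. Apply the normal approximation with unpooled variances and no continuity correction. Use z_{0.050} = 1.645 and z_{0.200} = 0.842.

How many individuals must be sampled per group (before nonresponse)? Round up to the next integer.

n = (z_{α/2} + z_β)² · [p₁(1−p₁) + p₂(1−p₂)] / (p₁ − p₂)²
  = (1.645 + 0.842)² · (0.31·0.69 + 0.24·0.76) / (0.07)²
  = (2.487)² · (0.2139 + 0.1824) / 0.0049
  = 6.1852 · 0.3963 / 0.0049
  = 500.24
Adjust for 65% response: 500.24 / 0.65 = 769.60.
Round up → n = 770 per group.

n = 770 per group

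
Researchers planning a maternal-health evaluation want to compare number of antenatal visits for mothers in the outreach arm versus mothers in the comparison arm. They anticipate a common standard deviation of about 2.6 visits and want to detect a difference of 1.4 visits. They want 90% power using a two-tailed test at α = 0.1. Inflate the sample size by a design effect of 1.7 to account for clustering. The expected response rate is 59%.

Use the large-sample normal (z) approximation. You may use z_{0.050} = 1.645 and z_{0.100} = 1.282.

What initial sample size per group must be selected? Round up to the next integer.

n = 171 per group

n = (z_{α/2} + z_β)² · (σ₁² + σ₂²) / δ²
  = (1.645 + 1.282)² · (2·2.6² = 13.52) / 1.4²
  = 8.5673 · 13.52 / 1.96
  = 59.10
Design effect: 1.7 × 59.10 = 100.47.
Adjust for 59% response: 100.47 / 0.59 = 170.28.
Round up → n = 171 per group.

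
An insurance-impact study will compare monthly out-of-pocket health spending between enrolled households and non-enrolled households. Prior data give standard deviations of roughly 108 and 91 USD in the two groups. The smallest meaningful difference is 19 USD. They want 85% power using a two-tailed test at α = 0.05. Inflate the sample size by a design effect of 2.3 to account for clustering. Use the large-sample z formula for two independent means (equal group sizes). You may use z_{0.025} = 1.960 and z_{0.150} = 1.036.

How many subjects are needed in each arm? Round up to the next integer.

n = 1141 per group

n = (z_{α/2} + z_β)² · (σ₁² + σ₂²) / δ²
  = (1.960 + 1.036)² · (108² + 91² = 19945) / 19²
  = 8.9760 · 19945 / 361
  = 495.92
Design effect: 2.3 × 495.92 = 1140.61.
Round up → n = 1141 per group.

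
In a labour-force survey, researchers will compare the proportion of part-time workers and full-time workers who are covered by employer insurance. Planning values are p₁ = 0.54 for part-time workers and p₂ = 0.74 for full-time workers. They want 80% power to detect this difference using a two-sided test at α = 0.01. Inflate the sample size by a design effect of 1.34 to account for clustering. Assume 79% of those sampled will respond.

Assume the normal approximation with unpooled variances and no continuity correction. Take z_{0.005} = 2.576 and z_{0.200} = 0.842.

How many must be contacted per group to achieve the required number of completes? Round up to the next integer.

n = (z_{α/2} + z_β)² · [p₁(1−p₁) + p₂(1−p₂)] / (p₁ − p₂)²
  = (2.576 + 0.842)² · (0.54·0.46 + 0.74·0.26) / (-0.20)²
  = (3.418)² · (0.2484 + 0.1924) / 0.0400
  = 11.6827 · 0.4408 / 0.0400
  = 128.74
Design effect: 1.34 × 128.74 = 172.52.
Adjust for 79% response: 172.52 / 0.79 = 218.38.
Round up → n = 219 per group.

n = 219 per group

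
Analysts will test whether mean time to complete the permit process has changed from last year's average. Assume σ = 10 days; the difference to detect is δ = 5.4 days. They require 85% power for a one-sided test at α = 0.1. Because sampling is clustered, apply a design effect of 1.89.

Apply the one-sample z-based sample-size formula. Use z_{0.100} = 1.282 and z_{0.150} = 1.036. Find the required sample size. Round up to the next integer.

n = (z_α + z_β)² · σ² / δ²
  = (1.282 + 1.036)² · 10² / 5.4²
  = 5.3731 · 100 / 29.16
  = 18.43
Design effect: 1.89 × 18.43 = 34.83.
Round up → n = 35.

n = 35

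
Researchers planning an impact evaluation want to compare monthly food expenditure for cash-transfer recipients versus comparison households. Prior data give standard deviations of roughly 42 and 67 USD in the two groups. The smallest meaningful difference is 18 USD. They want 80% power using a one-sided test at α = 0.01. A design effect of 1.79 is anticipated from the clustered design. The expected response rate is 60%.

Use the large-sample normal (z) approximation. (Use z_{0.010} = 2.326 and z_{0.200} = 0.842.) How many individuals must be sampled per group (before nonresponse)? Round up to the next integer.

n = 578 per group

n = (z_α + z_β)² · (σ₁² + σ₂²) / δ²
  = (2.326 + 0.842)² · (42² + 67² = 6253) / 18²
  = 10.0362 · 6253 / 324
  = 193.69
Design effect: 1.79 × 193.69 = 346.71.
Adjust for 60% response: 346.71 / 0.60 = 577.85.
Round up → n = 578 per group.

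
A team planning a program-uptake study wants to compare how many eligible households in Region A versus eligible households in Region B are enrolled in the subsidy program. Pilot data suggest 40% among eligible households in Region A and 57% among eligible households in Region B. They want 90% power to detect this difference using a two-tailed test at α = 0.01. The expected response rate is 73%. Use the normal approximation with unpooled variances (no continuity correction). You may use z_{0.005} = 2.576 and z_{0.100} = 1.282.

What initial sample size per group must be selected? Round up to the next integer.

n = 343 per group

n = (z_{α/2} + z_β)² · [p₁(1−p₁) + p₂(1−p₂)] / (p₁ − p₂)²
  = (2.576 + 1.282)² · (0.40·0.60 + 0.57·0.43) / (-0.17)²
  = (3.858)² · (0.2400 + 0.2451) / 0.0289
  = 14.8842 · 0.4851 / 0.0289
  = 249.84
Adjust for 73% response: 249.84 / 0.73 = 342.24.
Round up → n = 343 per group.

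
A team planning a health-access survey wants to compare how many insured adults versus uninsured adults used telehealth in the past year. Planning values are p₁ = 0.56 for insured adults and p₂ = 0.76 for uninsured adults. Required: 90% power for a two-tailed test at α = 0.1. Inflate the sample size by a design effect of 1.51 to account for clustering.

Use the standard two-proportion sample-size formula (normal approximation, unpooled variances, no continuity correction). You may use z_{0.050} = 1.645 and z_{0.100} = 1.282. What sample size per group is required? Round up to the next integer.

n = 139 per group

n = (z_{α/2} + z_β)² · [p₁(1−p₁) + p₂(1−p₂)] / (p₁ − p₂)²
  = (1.645 + 1.282)² · (0.56·0.44 + 0.76·0.24) / (-0.20)²
  = (2.927)² · (0.2464 + 0.1824) / 0.0400
  = 8.5673 · 0.4288 / 0.0400
  = 91.84
Design effect: 1.51 × 91.84 = 138.68.
Round up → n = 139 per group.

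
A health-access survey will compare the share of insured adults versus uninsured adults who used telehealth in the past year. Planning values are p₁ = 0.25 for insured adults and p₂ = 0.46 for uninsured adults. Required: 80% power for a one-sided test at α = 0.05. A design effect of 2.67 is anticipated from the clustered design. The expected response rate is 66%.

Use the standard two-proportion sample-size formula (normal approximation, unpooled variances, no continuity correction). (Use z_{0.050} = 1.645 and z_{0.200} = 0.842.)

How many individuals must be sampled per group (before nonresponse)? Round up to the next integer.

n = 248 per group

n = (z_α + z_β)² · [p₁(1−p₁) + p₂(1−p₂)] / (p₁ − p₂)²
  = (1.645 + 0.842)² · (0.25·0.75 + 0.46·0.54) / (-0.21)²
  = (2.487)² · (0.1875 + 0.2484) / 0.0441
  = 6.1852 · 0.4359 / 0.0441
  = 61.14
Design effect: 2.67 × 61.14 = 163.23.
Adjust for 66% response: 163.23 / 0.66 = 247.32.
Round up → n = 248 per group.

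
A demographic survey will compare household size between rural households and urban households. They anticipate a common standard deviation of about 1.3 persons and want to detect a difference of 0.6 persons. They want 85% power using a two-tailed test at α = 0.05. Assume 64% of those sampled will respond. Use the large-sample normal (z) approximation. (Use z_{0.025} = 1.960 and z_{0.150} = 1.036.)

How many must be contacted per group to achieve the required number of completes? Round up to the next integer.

n = 132 per group

n = (z_{α/2} + z_β)² · (σ₁² + σ₂²) / δ²
  = (1.960 + 1.036)² · (2·1.3² = 3.38) / 0.6²
  = 8.9760 · 3.38 / 0.36
  = 84.27
Adjust for 64% response: 84.27 / 0.64 = 131.68.
Round up → n = 132 per group.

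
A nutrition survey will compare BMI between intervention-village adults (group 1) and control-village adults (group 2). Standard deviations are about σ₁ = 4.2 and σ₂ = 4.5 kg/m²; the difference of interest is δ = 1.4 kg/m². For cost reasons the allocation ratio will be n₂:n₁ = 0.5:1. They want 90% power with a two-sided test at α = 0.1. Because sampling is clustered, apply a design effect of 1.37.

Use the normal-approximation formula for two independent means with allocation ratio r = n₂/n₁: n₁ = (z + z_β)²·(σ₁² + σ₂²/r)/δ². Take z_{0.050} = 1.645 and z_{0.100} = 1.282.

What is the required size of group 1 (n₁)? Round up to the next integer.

n₁ = (z_{α/2} + z_β)² · (σ₁² + σ₂²/r) / δ²
   = (1.645 + 1.282)² · (4.2² + 4.5²/0.5) / 1.4²
   = 8.5673 · (17.64 + 40.5) / 1.96
   = 8.5673 · 58.14 / 1.96
   = 254.13
Design effect: 1.37 × 254.13 = 348.16.
Round up → n₁ = 349; n₂ = r·n₁ = 0.5 × 349 = 175.

n₁ = 349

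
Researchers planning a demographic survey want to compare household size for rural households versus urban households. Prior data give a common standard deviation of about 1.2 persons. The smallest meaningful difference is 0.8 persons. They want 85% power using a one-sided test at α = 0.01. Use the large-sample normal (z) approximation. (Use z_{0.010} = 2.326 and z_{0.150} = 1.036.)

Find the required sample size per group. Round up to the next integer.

n = 51 per group

n = (z_α + z_β)² · (σ₁² + σ₂²) / δ²
  = (2.326 + 1.036)² · (2·1.2² = 2.88) / 0.8²
  = 11.3030 · 2.88 / 0.64
  = 50.86
Round up → n = 51 per group.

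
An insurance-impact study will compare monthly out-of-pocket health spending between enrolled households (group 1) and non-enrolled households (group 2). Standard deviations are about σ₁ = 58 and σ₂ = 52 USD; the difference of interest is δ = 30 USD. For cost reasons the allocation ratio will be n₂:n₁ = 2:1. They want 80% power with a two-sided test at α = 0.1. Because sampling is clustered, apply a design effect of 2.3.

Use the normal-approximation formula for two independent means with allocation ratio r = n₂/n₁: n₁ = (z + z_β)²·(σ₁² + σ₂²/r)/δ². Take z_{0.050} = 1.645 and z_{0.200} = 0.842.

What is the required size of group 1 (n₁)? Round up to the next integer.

n₁ = 75

n₁ = (z_{α/2} + z_β)² · (σ₁² + σ₂²/r) / δ²
   = (1.645 + 0.842)² · (58² + 52²/2) / 30²
   = 6.1852 · (3364 + 1352) / 900
   = 6.1852 · 4716 / 900
   = 32.41
Design effect: 2.3 × 32.41 = 74.54.
Round up → n₁ = 75; n₂ = r·n₁ = 2 × 75 = 150.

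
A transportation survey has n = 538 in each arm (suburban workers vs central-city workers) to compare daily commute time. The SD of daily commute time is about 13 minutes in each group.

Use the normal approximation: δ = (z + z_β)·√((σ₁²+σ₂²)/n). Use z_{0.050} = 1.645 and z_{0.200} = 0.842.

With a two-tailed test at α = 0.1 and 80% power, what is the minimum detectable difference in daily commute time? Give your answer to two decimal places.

δ = (z_{α/2} + z_β) · √((σ₁²+σ₂²)/n)
  = (1.645 + 0.842) · √(338/538)
  = 2.487 · √0.62825
  = 2.487 · 0.7926
  = 1.9713

Minimum detectable difference ≈ 1.97 minutes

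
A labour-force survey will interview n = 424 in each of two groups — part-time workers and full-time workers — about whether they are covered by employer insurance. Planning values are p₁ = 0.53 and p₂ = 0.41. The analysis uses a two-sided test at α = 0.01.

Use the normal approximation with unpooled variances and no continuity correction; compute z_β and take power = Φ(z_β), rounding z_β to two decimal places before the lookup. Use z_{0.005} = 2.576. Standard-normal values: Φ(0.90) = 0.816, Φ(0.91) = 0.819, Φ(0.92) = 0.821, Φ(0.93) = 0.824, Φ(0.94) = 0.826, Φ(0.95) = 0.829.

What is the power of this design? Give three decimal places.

Power ≈ 0.829

z_β = |p₁−p₂|·√(n/[p₁q₁+p₂q₂]) − z_{α/2}
    = 0.12 · √(424/0.4910) − 2.576
    = 0.12 · 29.3861 − 2.576
    = 3.5263 − 2.576 = 0.9503 → 0.95
Power = Φ(0.95) = 0.829.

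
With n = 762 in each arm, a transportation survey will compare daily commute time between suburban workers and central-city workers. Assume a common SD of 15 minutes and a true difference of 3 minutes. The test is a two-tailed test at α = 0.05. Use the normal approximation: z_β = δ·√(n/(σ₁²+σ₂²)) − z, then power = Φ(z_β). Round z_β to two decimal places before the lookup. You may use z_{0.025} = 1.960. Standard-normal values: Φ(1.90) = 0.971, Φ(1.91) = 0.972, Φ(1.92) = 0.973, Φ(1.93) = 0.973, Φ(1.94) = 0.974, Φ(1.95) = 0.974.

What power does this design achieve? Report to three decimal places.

z_β = δ·√(n/(σ₁²+σ₂²)) − z_{α/2}
    = 3 · √(762/450) − 1.960
    = 3 · 1.30128 − 1.960
    = 3.9038 − 1.960 = 1.9438 → 1.94
Power = Φ(1.94) = 0.974.

Power ≈ 0.974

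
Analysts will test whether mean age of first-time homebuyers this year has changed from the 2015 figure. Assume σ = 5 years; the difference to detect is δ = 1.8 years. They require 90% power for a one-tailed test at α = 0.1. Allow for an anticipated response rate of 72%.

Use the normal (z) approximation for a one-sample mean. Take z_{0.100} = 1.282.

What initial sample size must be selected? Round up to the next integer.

n = 71

n = (z_α + z_β)² · σ² / δ²
  = (1.282 + 1.282)² · 5² / 1.8²
  = 6.5741 · 25 / 3.24
  = 50.73
Adjust for 72% response: 50.73 / 0.72 = 70.45.
Round up → n = 71.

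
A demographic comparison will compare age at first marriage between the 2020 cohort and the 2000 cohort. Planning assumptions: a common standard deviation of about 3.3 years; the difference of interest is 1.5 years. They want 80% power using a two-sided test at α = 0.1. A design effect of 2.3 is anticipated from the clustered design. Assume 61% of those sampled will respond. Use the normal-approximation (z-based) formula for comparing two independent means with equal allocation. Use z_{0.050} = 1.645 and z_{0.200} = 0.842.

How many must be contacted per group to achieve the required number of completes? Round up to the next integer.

n = 226 per group

n = (z_{α/2} + z_β)² · (σ₁² + σ₂²) / δ²
  = (1.645 + 0.842)² · (2·3.3² = 21.78) / 1.5²
  = 6.1852 · 21.78 / 2.25
  = 59.87
Design effect: 2.3 × 59.87 = 137.71.
Adjust for 61% response: 137.71 / 0.61 = 225.75.
Round up → n = 226 per group.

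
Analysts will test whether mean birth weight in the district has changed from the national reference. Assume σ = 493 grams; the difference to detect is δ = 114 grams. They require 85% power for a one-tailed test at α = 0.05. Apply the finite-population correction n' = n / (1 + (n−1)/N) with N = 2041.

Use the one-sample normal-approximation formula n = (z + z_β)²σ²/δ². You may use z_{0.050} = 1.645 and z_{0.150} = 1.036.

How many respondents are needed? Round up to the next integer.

n = 127

n = (z_α + z_β)² · σ² / δ²
  = (1.645 + 1.036)² · 493² / 114²
  = 7.1878 · 243049 / 12996
  = 134.42
Finite-population correction (N = 2041): 134.42 / (1 + (134.42 − 1)/2041) = 126.18.
Round up → n = 127.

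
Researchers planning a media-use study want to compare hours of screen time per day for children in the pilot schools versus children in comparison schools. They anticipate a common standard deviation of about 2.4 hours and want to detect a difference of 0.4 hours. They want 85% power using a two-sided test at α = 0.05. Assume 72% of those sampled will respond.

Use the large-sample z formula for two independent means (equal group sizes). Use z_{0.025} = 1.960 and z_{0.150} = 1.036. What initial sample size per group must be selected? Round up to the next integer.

n = (z_{α/2} + z_β)² · (σ₁² + σ₂²) / δ²
  = (1.960 + 1.036)² · (2·2.4² = 11.52) / 0.4²
  = 8.9760 · 11.52 / 0.16
  = 646.27
Adjust for 72% response: 646.27 / 0.72 = 897.60.
Round up → n = 898 per group.

n = 898 per group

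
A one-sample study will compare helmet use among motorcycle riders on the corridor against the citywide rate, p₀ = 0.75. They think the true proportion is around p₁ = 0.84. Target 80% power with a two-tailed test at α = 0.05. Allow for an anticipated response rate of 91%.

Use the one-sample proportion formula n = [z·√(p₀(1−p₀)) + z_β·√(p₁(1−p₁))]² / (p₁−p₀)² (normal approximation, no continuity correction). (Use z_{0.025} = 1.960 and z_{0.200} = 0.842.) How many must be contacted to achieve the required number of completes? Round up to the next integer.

n = [z_{α/2}·√(p₀q₀) + z_β·√(p₁q₁)]² / (p₁ − p₀)²
  = [1.960·√(0.75·0.25) + 0.842·√(0.84·0.16)]² / (0.09)²
  = [1.960·0.4330 + 0.842·0.3666]² / 0.0081
  = [1.1574]² / 0.0081
  = 165.38
Adjust for 91% response: 165.38 / 0.91 = 181.73.
Round up → n = 182.

n = 182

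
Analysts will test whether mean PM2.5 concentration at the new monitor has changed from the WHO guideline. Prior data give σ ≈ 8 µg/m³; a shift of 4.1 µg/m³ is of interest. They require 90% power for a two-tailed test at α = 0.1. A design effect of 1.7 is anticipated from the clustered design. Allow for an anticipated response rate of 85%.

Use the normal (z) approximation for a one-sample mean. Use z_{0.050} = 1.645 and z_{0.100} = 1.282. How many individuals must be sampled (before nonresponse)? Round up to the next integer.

n = (z_{α/2} + z_β)² · σ² / δ²
  = (1.645 + 1.282)² · 8² / 4.1²
  = 8.5673 · 64 / 16.81
  = 32.62
Design effect: 1.7 × 32.62 = 55.45.
Adjust for 85% response: 55.45 / 0.85 = 65.24.
Round up → n = 66.

n = 66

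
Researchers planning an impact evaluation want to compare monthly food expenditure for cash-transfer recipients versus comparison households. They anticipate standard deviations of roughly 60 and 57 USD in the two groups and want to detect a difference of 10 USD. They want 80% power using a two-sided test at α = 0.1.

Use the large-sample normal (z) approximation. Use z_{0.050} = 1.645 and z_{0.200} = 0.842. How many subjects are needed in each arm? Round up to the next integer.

n = (z_{α/2} + z_β)² · (σ₁² + σ₂²) / δ²
  = (1.645 + 0.842)² · (60² + 57² = 6849) / 10²
  = 6.1852 · 6849 / 100
  = 423.62
Round up → n = 424 per group.

n = 424 per group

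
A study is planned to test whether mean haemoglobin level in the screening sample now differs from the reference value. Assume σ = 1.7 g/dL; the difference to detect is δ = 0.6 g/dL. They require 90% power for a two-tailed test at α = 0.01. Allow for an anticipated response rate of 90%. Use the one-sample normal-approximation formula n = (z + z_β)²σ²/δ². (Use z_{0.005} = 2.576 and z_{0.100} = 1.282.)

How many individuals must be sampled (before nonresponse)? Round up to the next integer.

n = (z_{α/2} + z_β)² · σ² / δ²
  = (2.576 + 1.282)² · 1.7² / 0.6²
  = 14.8842 · 2.89 / 0.36
  = 119.49
Adjust for 90% response: 119.49 / 0.90 = 132.76.
Round up → n = 133.

n = 133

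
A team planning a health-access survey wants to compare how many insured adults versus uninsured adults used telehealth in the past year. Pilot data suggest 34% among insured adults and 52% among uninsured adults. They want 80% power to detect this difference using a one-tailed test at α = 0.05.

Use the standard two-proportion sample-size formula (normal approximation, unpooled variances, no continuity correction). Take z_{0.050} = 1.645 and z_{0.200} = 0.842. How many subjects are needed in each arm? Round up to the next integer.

n = (z_α + z_β)² · [p₁(1−p₁) + p₂(1−p₂)] / (p₁ − p₂)²
  = (1.645 + 0.842)² · (0.34·0.66 + 0.52·0.48) / (-0.18)²
  = (2.487)² · (0.2244 + 0.2496) / 0.0324
  = 6.1852 · 0.4740 / 0.0324
  = 90.49
Round up → n = 91 per group.

n = 91 per group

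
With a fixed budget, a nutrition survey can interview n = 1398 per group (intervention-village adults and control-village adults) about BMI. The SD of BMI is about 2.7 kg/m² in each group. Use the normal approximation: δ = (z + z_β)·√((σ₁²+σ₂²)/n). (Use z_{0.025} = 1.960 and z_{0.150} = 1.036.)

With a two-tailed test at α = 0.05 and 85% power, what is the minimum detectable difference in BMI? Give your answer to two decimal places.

δ = (z_{α/2} + z_β) · √((σ₁²+σ₂²)/n)
  = (1.960 + 1.036) · √(14.58/1398)
  = 2.996 · √0.01043
  = 2.996 · 0.1021
  = 0.3060

Minimum detectable difference ≈ 0.31 kg/m²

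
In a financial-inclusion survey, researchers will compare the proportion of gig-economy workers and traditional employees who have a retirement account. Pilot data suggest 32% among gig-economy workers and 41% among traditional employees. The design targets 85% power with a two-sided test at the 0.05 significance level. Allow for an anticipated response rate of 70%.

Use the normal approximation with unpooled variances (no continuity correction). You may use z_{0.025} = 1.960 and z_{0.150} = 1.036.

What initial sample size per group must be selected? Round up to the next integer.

n = (z_{α/2} + z_β)² · [p₁(1−p₁) + p₂(1−p₂)] / (p₁ − p₂)²
  = (1.960 + 1.036)² · (0.32·0.68 + 0.41·0.59) / (-0.09)²
  = (2.996)² · (0.2176 + 0.2419) / 0.0081
  = 8.9760 · 0.4595 / 0.0081
  = 509.19
Adjust for 70% response: 509.19 / 0.70 = 727.42.
Round up → n = 728 per group.

n = 728 per group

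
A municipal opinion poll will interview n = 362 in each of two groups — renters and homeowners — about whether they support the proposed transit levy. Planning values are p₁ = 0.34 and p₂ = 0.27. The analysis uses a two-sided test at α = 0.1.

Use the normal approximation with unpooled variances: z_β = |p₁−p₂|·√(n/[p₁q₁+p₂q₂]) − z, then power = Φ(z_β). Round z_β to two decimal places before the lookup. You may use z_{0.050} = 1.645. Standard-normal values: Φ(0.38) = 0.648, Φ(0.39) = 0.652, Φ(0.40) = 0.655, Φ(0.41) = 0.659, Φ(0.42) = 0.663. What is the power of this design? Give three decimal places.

z_β = |p₁−p₂|·√(n/[p₁q₁+p₂q₂]) − z_{α/2}
    = 0.07 · √(362/0.4215) − 1.645
    = 0.07 · 29.3059 − 1.645
    = 2.0514 − 1.645 = 0.4064 → 0.41
Power = Φ(0.41) = 0.659.

Power ≈ 0.659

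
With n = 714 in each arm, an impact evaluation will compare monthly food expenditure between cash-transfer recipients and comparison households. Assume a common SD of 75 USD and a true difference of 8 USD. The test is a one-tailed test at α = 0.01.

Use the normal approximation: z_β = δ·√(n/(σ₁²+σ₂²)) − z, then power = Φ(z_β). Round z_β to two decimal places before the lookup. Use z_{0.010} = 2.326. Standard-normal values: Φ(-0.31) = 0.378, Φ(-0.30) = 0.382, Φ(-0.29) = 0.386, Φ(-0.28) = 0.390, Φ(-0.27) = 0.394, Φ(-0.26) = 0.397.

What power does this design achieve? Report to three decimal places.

z_β = δ·√(n/(σ₁²+σ₂²)) − z_α
    = 8 · √(714/11250) − 2.326
    = 8 · 0.25193 − 2.326
    = 2.0154 − 2.326 = -0.3106 → -0.31
Power = Φ(-0.31) = 0.378.

Power ≈ 0.378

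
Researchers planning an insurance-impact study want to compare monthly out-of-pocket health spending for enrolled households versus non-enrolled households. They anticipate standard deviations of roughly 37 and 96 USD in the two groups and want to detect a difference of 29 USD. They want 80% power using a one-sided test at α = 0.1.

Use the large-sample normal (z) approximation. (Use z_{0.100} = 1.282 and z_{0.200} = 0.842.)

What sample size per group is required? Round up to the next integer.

n = (z_α + z_β)² · (σ₁² + σ₂²) / δ²
  = (1.282 + 0.842)² · (37² + 96² = 10585) / 29²
  = 4.5114 · 10585 / 841
  = 56.78
Round up → n = 57 per group.

n = 57 per group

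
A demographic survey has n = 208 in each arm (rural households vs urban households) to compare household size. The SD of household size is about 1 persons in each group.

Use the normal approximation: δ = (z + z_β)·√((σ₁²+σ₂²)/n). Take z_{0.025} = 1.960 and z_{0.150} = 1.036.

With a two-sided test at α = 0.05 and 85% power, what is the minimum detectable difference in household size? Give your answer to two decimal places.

δ = (z_{α/2} + z_β) · √((σ₁²+σ₂²)/n)
  = (1.960 + 1.036) · √(2/208)
  = 2.996 · √0.00962
  = 2.996 · 0.0981
  = 0.2938

Minimum detectable difference ≈ 0.29 persons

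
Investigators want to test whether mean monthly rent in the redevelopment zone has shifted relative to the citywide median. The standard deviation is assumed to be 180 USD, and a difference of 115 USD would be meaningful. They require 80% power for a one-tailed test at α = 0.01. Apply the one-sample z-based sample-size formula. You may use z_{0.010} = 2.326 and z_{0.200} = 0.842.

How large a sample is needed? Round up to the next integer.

n = 25

n = (z_α + z_β)² · σ² / δ²
  = (2.326 + 0.842)² · 180² / 115²
  = 10.0362 · 32400 / 13225
  = 24.59
Round up → n = 25.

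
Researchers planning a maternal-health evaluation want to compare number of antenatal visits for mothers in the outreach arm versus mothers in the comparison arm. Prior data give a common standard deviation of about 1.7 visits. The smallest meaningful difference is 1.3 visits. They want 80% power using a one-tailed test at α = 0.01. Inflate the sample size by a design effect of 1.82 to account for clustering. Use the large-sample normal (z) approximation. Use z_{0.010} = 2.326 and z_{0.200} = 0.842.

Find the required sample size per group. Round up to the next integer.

n = (z_α + z_β)² · (σ₁² + σ₂²) / δ²
  = (2.326 + 0.842)² · (2·1.7² = 5.78) / 1.3²
  = 10.0362 · 5.78 / 1.69
  = 34.33
Design effect: 1.82 × 34.33 = 62.47.
Round up → n = 63 per group.

n = 63 per group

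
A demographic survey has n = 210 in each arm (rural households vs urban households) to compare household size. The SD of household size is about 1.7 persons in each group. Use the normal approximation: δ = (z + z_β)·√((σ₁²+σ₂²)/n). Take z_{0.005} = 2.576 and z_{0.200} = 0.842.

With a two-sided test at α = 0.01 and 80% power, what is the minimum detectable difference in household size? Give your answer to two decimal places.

δ = (z_{α/2} + z_β) · √((σ₁²+σ₂²)/n)
  = (2.576 + 0.842) · √(5.78/210)
  = 3.418 · √0.02752
  = 3.418 · 0.1659
  = 0.5671

Minimum detectable difference ≈ 0.57 persons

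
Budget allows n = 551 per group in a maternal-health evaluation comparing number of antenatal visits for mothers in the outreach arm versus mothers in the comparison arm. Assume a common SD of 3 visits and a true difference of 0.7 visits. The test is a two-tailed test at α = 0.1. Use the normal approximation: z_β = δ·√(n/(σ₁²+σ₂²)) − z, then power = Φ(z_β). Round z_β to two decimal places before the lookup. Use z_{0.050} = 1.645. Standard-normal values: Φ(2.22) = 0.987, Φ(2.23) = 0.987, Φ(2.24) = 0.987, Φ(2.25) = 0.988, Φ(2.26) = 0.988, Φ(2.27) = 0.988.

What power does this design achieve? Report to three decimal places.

z_β = δ·√(n/(σ₁²+σ₂²)) − z_{α/2}
    = 0.7 · √(551/18) − 1.645
    = 0.7 · 5.53273 − 1.645
    = 3.8729 − 1.645 = 2.2279 → 2.23
Power = Φ(2.23) = 0.987.

Power ≈ 0.987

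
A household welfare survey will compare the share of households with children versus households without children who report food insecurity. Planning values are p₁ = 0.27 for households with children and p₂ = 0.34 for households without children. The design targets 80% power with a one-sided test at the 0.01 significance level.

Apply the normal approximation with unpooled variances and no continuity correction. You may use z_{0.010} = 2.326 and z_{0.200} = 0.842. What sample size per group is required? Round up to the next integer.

n = 864 per group

n = (z_α + z_β)² · [p₁(1−p₁) + p₂(1−p₂)] / (p₁ − p₂)²
  = (2.326 + 0.842)² · (0.27·0.73 + 0.34·0.66) / (-0.07)²
  = (3.168)² · (0.1971 + 0.2244) / 0.0049
  = 10.0362 · 0.4215 / 0.0049
  = 863.32
Round up → n = 864 per group.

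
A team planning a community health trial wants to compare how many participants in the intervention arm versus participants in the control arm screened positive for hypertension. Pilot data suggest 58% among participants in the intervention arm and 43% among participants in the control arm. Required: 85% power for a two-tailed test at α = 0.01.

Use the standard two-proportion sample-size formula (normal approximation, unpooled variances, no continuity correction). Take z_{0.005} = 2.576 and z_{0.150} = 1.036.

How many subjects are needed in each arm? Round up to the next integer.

n = (z_{α/2} + z_β)² · [p₁(1−p₁) + p₂(1−p₂)] / (p₁ − p₂)²
  = (2.576 + 1.036)² · (0.58·0.42 + 0.43·0.57) / (0.15)²
  = (3.612)² · (0.2436 + 0.2451) / 0.0225
  = 13.0465 · 0.4887 / 0.0225
  = 283.37
Round up → n = 284 per group.

n = 284 per group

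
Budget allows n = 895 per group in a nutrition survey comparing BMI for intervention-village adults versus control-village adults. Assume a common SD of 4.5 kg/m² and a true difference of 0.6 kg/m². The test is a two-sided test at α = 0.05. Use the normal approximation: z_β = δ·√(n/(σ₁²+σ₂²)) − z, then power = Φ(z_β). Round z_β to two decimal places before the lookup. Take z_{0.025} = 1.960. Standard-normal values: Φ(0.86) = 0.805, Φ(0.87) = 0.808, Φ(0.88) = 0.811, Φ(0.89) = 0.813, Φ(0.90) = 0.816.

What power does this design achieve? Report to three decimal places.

Power ≈ 0.805

z_β = δ·√(n/(σ₁²+σ₂²)) − z_{α/2}
    = 0.6 · √(895/40.5) − 1.960
    = 0.6 · 4.70093 − 1.960
    = 2.8206 − 1.960 = 0.8606 → 0.86
Power = Φ(0.86) = 0.805.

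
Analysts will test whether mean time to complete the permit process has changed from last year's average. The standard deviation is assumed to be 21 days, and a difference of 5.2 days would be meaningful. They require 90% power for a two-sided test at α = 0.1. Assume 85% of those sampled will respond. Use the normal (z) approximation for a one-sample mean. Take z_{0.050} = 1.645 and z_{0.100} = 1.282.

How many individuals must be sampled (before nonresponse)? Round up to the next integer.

n = 165

n = (z_{α/2} + z_β)² · σ² / δ²
  = (1.645 + 1.282)² · 21² / 5.2²
  = 8.5673 · 441 / 27.04
  = 139.73
Adjust for 85% response: 139.73 / 0.85 = 164.38.
Round up → n = 165.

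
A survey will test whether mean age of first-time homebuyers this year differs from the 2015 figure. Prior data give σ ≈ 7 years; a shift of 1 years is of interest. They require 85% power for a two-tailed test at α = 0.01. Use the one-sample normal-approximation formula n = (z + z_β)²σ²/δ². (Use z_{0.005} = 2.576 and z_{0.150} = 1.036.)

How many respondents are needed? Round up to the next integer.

n = 640

n = (z_{α/2} + z_β)² · σ² / δ²
  = (2.576 + 1.036)² · 7² / 1²
  = 13.0465 · 49 / 1
  = 639.28
Round up → n = 640.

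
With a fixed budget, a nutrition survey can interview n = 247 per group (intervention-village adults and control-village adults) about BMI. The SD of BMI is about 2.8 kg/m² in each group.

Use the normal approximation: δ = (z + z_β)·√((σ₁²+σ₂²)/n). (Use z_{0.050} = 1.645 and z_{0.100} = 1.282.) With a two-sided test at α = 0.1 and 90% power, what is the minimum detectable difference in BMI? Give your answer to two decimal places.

Minimum detectable difference ≈ 0.74 kg/m²

δ = (z_{α/2} + z_β) · √((σ₁²+σ₂²)/n)
  = (1.645 + 1.282) · √(15.68/247)
  = 2.927 · √0.06348
  = 2.927 · 0.2520
  = 0.7375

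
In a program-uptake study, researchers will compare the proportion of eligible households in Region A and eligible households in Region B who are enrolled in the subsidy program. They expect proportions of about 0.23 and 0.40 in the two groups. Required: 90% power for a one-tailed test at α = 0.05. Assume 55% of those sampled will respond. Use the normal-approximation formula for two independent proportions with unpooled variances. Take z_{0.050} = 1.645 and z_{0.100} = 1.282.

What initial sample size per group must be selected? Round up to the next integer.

n = 225 per group

n = (z_α + z_β)² · [p₁(1−p₁) + p₂(1−p₂)] / (p₁ − p₂)²
  = (1.645 + 1.282)² · (0.23·0.77 + 0.40·0.60) / (-0.17)²
  = (2.927)² · (0.1771 + 0.2400) / 0.0289
  = 8.5673 · 0.4171 / 0.0289
  = 123.65
Adjust for 55% response: 123.65 / 0.55 = 224.81.
Round up → n = 225 per group.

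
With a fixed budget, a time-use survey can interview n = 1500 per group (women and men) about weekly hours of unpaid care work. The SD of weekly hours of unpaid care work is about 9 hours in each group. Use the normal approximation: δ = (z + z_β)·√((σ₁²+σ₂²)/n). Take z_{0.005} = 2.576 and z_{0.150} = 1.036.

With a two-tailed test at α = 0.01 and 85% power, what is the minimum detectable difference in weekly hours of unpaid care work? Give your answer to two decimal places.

Minimum detectable difference ≈ 1.19 hours

δ = (z_{α/2} + z_β) · √((σ₁²+σ₂²)/n)
  = (2.576 + 1.036) · √(162/1500)
  = 3.612 · √0.108
  = 3.612 · 0.3286
  = 1.1870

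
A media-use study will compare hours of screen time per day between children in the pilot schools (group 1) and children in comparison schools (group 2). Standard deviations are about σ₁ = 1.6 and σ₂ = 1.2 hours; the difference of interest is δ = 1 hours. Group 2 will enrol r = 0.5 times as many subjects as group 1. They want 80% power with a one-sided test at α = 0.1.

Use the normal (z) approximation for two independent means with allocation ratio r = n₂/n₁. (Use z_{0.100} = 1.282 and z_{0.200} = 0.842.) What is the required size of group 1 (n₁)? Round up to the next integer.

n₁ = 25

n₁ = (z_α + z_β)² · (σ₁² + σ₂²/r) / δ²
   = (1.282 + 0.842)² · (1.6² + 1.2²/0.5) / 1²
   = 4.5114 · (2.56 + 2.88) / 1
   = 4.5114 · 5.44 / 1
   = 24.54
Round up → n₁ = 25; n₂ = r·n₁ = 0.5 × 25 = 13.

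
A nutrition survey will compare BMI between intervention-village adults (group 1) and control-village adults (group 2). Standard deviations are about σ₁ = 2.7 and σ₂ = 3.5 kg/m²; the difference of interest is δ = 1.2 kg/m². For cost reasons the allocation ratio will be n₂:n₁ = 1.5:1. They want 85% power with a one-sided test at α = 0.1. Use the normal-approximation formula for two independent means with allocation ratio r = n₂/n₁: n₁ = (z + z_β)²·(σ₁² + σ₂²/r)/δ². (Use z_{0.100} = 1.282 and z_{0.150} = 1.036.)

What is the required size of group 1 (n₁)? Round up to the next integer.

n₁ = 58

n₁ = (z_α + z_β)² · (σ₁² + σ₂²/r) / δ²
   = (1.282 + 1.036)² · (2.7² + 3.5²/1.5) / 1.2²
   = 5.3731 · (7.29 + 8.1667) / 1.44
   = 5.3731 · 15.4567 / 1.44
   = 57.67
Round up → n₁ = 58; n₂ = r·n₁ = 1.5 × 58 = 87.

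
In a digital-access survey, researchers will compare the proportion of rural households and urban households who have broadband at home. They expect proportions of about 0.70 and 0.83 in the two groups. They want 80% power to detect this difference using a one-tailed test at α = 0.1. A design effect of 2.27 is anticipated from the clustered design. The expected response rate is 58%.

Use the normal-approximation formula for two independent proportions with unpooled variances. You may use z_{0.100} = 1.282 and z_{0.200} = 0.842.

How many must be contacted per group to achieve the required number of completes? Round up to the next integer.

n = (z_α + z_β)² · [p₁(1−p₁) + p₂(1−p₂)] / (p₁ − p₂)²
  = (1.282 + 0.842)² · (0.70·0.30 + 0.83·0.17) / (-0.13)²
  = (2.124)² · (0.2100 + 0.1411) / 0.0169
  = 4.5114 · 0.3511 / 0.0169
  = 93.72
Design effect: 2.27 × 93.72 = 212.75.
Adjust for 58% response: 212.75 / 0.58 = 366.82.
Round up → n = 367 per group.

n = 367 per group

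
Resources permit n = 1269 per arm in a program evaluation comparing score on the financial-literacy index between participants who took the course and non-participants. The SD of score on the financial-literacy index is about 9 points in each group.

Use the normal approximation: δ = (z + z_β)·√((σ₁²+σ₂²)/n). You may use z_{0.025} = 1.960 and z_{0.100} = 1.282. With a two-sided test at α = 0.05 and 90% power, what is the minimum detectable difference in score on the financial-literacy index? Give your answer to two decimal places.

δ = (z_{α/2} + z_β) · √((σ₁²+σ₂²)/n)
  = (1.960 + 1.282) · √(162/1269)
  = 3.242 · √0.12766
  = 3.242 · 0.3573
  = 1.1583

Minimum detectable difference ≈ 1.16 points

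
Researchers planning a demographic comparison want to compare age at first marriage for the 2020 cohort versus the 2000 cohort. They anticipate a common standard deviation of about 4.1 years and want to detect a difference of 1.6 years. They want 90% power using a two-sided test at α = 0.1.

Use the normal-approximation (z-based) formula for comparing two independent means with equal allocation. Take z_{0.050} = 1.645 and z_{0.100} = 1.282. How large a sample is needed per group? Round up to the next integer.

n = 113 per group

n = (z_{α/2} + z_β)² · (σ₁² + σ₂²) / δ²
  = (1.645 + 1.282)² · (2·4.1² = 33.62) / 1.6²
  = 8.5673 · 33.62 / 2.56
  = 112.51
Round up → n = 113 per group.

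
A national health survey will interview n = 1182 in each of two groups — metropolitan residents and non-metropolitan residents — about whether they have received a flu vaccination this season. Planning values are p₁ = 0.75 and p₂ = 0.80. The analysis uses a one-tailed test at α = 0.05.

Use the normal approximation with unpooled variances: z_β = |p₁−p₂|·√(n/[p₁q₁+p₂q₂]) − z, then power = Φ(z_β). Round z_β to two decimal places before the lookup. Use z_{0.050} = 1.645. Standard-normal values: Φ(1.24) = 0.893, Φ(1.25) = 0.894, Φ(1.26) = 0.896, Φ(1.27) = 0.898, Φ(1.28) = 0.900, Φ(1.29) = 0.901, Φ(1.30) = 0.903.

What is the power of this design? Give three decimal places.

z_β = |p₁−p₂|·√(n/[p₁q₁+p₂q₂]) − z_α
    = 0.05 · √(1182/0.3475) − 1.645
    = 0.05 · 58.3219 − 1.645
    = 2.9161 − 1.645 = 1.2711 → 1.27
Power = Φ(1.27) = 0.898.

Power ≈ 0.898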